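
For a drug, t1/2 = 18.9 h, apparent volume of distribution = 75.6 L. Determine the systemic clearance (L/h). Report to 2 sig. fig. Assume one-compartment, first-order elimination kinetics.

k = ln2 / t½ = 0.693147 / 18.9 = 0.03667 h⁻¹
CL = k × Vd = 0.03667 × 75.6 = 2.772 L/h

2.8 L/h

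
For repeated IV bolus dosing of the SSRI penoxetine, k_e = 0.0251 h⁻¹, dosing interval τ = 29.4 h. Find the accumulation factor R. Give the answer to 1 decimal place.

e^(−kτ) = e^(−0.02510 × 29.4) = 0.4781
Accumulation ratio R = 1 / (1 − e^(−kτ)) = 1 / (1 − 0.4781) = 1.916

1.9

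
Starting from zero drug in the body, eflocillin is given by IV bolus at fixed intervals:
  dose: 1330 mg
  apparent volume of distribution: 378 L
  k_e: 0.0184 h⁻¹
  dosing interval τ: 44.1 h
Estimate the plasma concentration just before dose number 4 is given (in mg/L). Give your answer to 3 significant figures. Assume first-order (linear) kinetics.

2.57 mg/L

C₀ per dose = Dose / Vd = 1330 / 378 = 3.519 mg/L
Fraction remaining after one interval: r = e^(−kτ) = e^(−0.01840 × 44.1) = 0.4442
Before dose 4, 3 doses have been given (aged 1τ, 2τ, 3τ).
C_trough = C₀ × (r + r² + … + r^3) = C₀ × r(1−r^3)/(1−r)
        = 3.519 × 0.4442 × (1 − 0.08765) / (1 − 0.4442) = 2.566 mg/L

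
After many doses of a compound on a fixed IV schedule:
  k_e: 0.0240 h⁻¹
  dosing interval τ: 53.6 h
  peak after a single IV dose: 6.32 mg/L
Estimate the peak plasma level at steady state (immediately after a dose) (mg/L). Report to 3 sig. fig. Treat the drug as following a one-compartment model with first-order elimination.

8.73 mg/L

e^(−kτ) = e^(−0.02400 × 53.6) = 0.2763
Accumulation ratio R = 1 / (1 − e^(−kτ)) = 1 / (1 − 0.2763) = 1.382
Steady-state peak = C₀ × R = 6.32 × 1.382 = 8.734 mg/L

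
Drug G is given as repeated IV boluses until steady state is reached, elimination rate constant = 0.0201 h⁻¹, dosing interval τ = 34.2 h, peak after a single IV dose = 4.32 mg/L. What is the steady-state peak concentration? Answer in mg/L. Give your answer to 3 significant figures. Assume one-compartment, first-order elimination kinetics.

8.69 mg/L

e^(−kτ) = e^(−0.02010 × 34.2) = 0.5029
Accumulation ratio R = 1 / (1 − e^(−kτ)) = 1 / (1 − 0.5029) = 2.012
Steady-state peak = C₀ × R = 4.32 × 2.012 = 8.692 mg/L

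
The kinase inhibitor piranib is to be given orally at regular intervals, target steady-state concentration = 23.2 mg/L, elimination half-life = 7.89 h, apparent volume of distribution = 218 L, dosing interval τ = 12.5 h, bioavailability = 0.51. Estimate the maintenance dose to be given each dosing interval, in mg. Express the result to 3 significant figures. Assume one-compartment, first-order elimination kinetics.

k = ln2 / t½ = 0.693147 / 7.89 = 0.08785 h⁻¹
CL = k × Vd = 0.08785 × 218 = 19.15 L/h
At steady state, F × (Dose/τ) = Css × CL.
Dose = Css × CL × τ / F = 23.2 × 19.15 × 12.5 / 0.51 = 10890 mg

10900 mg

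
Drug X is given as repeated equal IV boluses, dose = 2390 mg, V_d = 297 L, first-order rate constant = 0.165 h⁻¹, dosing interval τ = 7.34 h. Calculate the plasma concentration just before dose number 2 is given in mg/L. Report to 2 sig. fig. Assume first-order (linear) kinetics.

2.4 mg/L

C₀ per dose = Dose / Vd = 2390 / 297 = 8.047 mg/L
Fraction remaining after one interval: r = e^(−kτ) = e^(−0.1650 × 7.34) = 0.2979
Before dose 2, 1 dose has been given (aged 1τ).
C_trough = C₀ × r = 8.047 × 0.2979 = 2.397 mg/L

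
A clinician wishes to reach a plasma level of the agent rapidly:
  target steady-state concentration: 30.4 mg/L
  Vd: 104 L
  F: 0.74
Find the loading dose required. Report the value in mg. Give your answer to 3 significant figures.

4270 mg

LD = Css × Vd / F = 30.4 × 104 / 0.74 = 4272 mg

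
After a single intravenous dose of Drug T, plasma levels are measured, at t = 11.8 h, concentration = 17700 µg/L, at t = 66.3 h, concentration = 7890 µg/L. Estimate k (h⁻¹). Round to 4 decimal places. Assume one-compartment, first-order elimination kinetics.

k = ln(C₁/C₂) / (t₂ − t₁) = ln(17700/7890) / (66.3 − 11.8)
  = 0.8080 / 54.50 = 0.01483 h⁻¹

0.0148 h⁻¹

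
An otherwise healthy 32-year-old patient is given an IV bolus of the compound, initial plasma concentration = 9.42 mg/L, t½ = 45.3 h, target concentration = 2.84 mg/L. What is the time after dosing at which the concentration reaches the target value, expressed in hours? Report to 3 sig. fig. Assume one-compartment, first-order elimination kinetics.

k = ln2 / t½ = 0.693147 / 45.3 = 0.01530 h⁻¹
t = ln(C₀ / C) / k = ln(9.420 / 2.84) / 0.01530
  = ln(3.317) / 0.01530 = 1.199 / 0.01530 = 78.37 h

78.4 h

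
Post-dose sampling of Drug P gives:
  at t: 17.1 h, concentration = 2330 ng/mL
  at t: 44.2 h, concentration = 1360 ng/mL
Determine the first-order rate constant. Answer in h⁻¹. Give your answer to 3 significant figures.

0.0199 h⁻¹

k = ln(C₁/C₂) / (t₂ − t₁) = ln(2330/1360) / (44.2 − 17.1)
  = 0.5384 / 27.10 = 0.01987 h⁻¹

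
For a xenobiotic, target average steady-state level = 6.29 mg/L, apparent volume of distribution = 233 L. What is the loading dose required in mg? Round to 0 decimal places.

1466 mg

LD = Css × Vd = 6.29 × 233 = 1466 mg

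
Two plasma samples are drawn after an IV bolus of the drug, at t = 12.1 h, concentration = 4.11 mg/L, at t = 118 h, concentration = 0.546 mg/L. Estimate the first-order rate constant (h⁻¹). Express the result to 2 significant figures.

k = ln(C₁/C₂) / (t₂ − t₁) = ln(4.11/0.546) / (118 − 12.1)
  = 2.019 / 105.9 = 0.01907 h⁻¹

0.019 h⁻¹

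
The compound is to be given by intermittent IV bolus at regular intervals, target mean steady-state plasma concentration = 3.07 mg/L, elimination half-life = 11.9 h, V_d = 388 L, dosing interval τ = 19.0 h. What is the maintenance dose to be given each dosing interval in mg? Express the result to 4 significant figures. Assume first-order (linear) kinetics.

1318 mg

k = ln2 / t½ = 0.693147 / 11.9 = 0.05825 h⁻¹
CL = k × Vd = 0.05825 × 388 = 22.60 L/h
At steady state, Dose/τ = Css × CL.
Dose = Css × CL × τ = 3.07 × 22.60 × 19.0 = 1318 mg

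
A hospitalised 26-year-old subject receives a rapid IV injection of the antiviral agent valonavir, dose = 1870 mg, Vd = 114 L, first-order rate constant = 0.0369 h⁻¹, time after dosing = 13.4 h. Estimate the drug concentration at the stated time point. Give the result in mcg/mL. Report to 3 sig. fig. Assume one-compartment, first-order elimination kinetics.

10.0 mcg/mL

C₀ = Dose / Vd = 1870 / 114 = 16.40 mg/L
C = C₀ · e^(−k·t) = 16.40 × e^(−0.03690 × 13.4)
  = 16.40 × 0.6099 = 10.00 mg/L
(10.00 mg/L = 10.00 mcg/mL)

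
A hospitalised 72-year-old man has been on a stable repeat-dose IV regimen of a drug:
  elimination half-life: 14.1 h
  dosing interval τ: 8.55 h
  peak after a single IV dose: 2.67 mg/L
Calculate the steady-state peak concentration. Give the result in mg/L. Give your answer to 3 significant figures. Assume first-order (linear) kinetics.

k = ln2 / t½ = 0.693147 / 14.1 = 0.04916 h⁻¹
e^(−kτ) = e^(−0.04916 × 8.55) = 0.6568
Accumulation ratio R = 1 / (1 − e^(−kτ)) = 1 / (1 − 0.6568) = 2.914
Steady-state peak = C₀ × R = 2.67 × 2.914 = 7.780 mg/L

7.78 mg/L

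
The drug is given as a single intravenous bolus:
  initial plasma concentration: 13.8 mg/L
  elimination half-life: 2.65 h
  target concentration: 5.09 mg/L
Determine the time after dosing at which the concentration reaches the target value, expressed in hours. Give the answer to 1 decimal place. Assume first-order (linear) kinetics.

3.8 h

k = ln2 / t½ = 0.693147 / 2.65 = 0.2616 h⁻¹
t = ln(C₀ / C) / k = ln(13.80 / 5.09) / 0.2616
  = ln(2.711) / 0.2616 = 0.9973 / 0.2616 = 3.812 h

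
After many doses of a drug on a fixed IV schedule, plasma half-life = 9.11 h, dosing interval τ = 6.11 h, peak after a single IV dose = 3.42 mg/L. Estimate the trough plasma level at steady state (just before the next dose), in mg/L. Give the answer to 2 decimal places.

5.78 mg/L

k = ln2 / t½ = 0.693147 / 9.11 = 0.07609 h⁻¹
e^(−kτ) = e^(−0.07609 × 6.11) = 0.6282
Accumulation ratio R = 1 / (1 − e^(−kτ)) = 1 / (1 − 0.6282) = 2.690
Steady-state trough = C₀ × R × e^(−kτ) = 3.42 × 2.690 × 0.6282 = 5.779 mg/L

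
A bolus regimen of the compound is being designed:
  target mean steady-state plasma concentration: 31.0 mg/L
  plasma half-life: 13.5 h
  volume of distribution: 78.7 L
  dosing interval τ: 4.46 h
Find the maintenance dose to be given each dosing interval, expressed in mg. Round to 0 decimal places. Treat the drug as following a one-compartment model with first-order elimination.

559 mg

k = ln2 / t½ = 0.693147 / 13.5 = 0.05134 h⁻¹
CL = k × Vd = 0.05134 × 78.7 = 4.040 L/h
At steady state, Dose/τ = Css × CL.
Dose = Css × CL × τ = 31.0 × 4.040 × 4.46 = 558.6 mg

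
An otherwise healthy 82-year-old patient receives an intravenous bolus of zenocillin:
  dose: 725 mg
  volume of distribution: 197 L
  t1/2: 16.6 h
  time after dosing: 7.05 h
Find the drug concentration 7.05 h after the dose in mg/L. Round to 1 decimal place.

C₀ = Dose / Vd = 725.0 / 197 = 3.680 mg/L
k = ln2 / t½ = 0.693147 / 16.6 = 0.04176 h⁻¹
C = C₀ · e^(−k·t) = 3.680 × e^(−0.04176 × 7.05)
  = 3.680 × 0.7450 = 2.742 mg/L

2.7 mg/L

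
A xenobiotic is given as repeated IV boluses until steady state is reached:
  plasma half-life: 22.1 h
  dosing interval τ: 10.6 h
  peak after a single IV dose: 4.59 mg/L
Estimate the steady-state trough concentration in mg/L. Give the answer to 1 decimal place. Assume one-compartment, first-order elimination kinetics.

k = ln2 / t½ = 0.693147 / 22.1 = 0.03136 h⁻¹
e^(−kτ) = e^(−0.03136 × 10.6) = 0.7172
Accumulation ratio R = 1 / (1 − e^(−kτ)) = 1 / (1 − 0.7172) = 3.536
Steady-state trough = C₀ × R × e^(−kτ) = 4.59 × 3.536 × 0.7172 = 11.64 mg/L

11.6 mg/L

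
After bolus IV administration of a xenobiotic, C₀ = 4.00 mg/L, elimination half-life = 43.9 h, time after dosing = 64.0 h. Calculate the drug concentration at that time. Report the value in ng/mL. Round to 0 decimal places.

1456 ng/mL

k = ln2 / t½ = 0.693147 / 43.9 = 0.01579 h⁻¹
C = C₀ · e^(−k·t) = 4.000 × e^(−0.01579 × 64.0)
  = 4.000 × 0.3640 = 1.456 mg/L
Convert: 1.456 mg/L × 1000 = 1456 ng/mL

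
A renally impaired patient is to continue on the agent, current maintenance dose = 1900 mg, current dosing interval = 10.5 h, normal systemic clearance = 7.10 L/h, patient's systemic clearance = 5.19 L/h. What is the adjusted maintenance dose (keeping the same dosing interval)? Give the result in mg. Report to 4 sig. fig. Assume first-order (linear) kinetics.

1389 mg

To keep the same average steady-state level, dosing rate must scale with clearance.
CL ratio = 5.19 / 7.10 = 0.7310
New dose (same interval) = 1900 × 0.7310 = 1389 mg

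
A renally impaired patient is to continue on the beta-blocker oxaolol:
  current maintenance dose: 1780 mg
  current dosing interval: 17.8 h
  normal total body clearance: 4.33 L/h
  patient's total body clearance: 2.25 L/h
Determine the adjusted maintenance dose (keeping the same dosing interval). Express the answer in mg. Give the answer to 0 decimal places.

925 mg

To keep the same average steady-state level, dosing rate must scale with clearance.
CL ratio = 2.25 / 4.33 = 0.5196
New dose (same interval) = 1780 × 0.5196 = 924.9 mg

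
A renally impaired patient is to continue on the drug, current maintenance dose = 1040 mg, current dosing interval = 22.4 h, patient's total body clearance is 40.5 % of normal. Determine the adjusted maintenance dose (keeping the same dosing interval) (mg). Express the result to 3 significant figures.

To keep the same average steady-state level, dosing rate must scale with clearance.
CL ratio = 40.5 / 100 = 0.4050
New dose (same interval) = 1040 × 0.4050 = 421.2 mg

421 mg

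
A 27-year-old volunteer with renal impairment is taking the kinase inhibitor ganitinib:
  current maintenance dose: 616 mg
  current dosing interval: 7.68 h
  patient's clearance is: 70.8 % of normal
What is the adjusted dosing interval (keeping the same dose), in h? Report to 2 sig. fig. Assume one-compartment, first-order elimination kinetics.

To keep the same average steady-state level, dosing rate must scale with clearance.
CL ratio = 70.8 / 100 = 0.7080
New interval (same dose) = 7.68 / 0.7080 = 10.85 h

11 h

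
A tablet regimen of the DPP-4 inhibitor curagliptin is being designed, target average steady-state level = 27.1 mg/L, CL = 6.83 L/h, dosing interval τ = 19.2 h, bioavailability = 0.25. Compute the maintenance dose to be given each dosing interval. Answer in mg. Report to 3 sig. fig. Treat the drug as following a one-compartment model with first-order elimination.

At steady state, F × (Dose/τ) = Css × CL.
Dose = Css × CL × τ / F = 27.1 × 6.830 × 19.2 / 0.25 = 14220 mg

14200 mg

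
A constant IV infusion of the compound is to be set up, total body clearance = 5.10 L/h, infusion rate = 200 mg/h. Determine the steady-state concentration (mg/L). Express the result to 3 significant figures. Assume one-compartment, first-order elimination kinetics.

At steady state Css = R₀ / CL = 200 / 5.100 = 39.22 mg/L

39.2 mg/L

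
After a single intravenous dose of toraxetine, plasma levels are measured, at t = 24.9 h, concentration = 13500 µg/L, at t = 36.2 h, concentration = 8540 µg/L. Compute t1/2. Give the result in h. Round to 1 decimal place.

k = ln(C₁/C₂) / (t₂ − t₁) = ln(13500/8540) / (36.2 − 24.9)
  = 0.4579 / 11.30 = 0.04052 h⁻¹
t½ = ln2 / k = 0.693147 / 0.04052 = 17.11 h

17.1 h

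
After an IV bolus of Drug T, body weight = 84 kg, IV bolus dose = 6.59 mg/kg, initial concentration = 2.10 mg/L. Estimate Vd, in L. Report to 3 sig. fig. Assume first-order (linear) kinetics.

Dose = 6.59 × 84 = 553.6 mg
Vd = Dose / C₀ = 553.6 / 2.10 = 263.6 L

264 L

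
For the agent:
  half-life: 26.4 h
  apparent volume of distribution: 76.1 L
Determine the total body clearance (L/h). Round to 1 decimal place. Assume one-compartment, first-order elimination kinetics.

k = ln2 / t½ = 0.693147 / 26.4 = 0.02626 h⁻¹
CL = k × Vd = 0.02626 × 76.1 = 1.998 L/h

2.0 L/h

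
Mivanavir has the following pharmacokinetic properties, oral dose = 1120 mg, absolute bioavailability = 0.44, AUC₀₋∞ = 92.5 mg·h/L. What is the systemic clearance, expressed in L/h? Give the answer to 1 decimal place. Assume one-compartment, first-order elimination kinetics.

5.3 L/h

CL = F·Dose / AUC = 0.44 × 1120 / 92.5 = 5.328 L/h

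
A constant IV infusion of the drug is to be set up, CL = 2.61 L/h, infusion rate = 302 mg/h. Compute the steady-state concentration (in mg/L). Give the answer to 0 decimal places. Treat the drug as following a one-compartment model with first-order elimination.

116 mg/L

At steady state Css = R₀ / CL = 302 / 2.610 = 115.7 mg/L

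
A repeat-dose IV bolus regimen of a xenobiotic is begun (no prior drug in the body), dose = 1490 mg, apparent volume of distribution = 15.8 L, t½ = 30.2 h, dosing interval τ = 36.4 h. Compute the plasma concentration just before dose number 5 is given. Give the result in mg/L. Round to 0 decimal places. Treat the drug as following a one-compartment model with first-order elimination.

70 mg/L

C₀ per dose = Dose / Vd = 1490 / 15.8 = 94.30 mg/L
k = ln2 / t½ = 0.693147 / 30.2 = 0.02295 h⁻¹
Fraction remaining after one interval: r = e^(−kτ) = e^(−0.02295 × 36.4) = 0.4337
Before dose 5, 4 doses have been given (aged 1τ, 2τ, 3τ, 4τ).
C_trough = C₀ × (r + r² + … + r^4) = C₀ × r(1−r^4)/(1−r)
        = 94.30 × 0.4337 × (1 − 0.03538) / (1 − 0.4337) = 69.66 mg/L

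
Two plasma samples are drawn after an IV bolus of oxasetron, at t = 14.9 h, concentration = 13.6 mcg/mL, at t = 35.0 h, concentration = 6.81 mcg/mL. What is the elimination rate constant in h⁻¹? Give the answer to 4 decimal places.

k = ln(C₁/C₂) / (t₂ − t₁) = ln(13.6/6.81) / (35.0 − 14.9)
  = 0.6917 / 20.10 = 0.03441 h⁻¹

0.0344 h⁻¹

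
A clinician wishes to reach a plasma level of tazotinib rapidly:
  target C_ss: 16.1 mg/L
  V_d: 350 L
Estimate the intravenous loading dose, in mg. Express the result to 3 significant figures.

LD = Css × Vd = 16.1 × 350 = 5635 mg

5640 mg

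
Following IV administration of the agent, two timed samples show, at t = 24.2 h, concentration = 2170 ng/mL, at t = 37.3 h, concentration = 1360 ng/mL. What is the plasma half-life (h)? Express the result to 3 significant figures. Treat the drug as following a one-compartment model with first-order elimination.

k = ln(C₁/C₂) / (t₂ − t₁) = ln(2170/1360) / (37.3 − 24.2)
  = 0.4672 / 13.10 = 0.03566 h⁻¹
t½ = ln2 / k = 0.693147 / 0.03566 = 19.44 h

19.4 h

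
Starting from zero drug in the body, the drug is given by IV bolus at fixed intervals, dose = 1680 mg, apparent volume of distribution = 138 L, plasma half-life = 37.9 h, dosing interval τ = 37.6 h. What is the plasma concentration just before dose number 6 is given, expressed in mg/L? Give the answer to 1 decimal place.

C₀ per dose = Dose / Vd = 1680 / 138 = 12.17 mg/L
k = ln2 / t½ = 0.693147 / 37.9 = 0.01829 h⁻¹
Fraction remaining after one interval: r = e^(−kτ) = e^(−0.01829 × 37.6) = 0.5027
Before dose 6, 5 doses have been given (aged 1τ, 2τ, 3τ, 4τ, 5τ).
C_trough = C₀ × (r + r² + … + r^5) = C₀ × r(1−r^5)/(1−r)
        = 12.17 × 0.5027 × (1 − 0.03210) / (1 − 0.5027) = 11.91 mg/L

11.9 mg/L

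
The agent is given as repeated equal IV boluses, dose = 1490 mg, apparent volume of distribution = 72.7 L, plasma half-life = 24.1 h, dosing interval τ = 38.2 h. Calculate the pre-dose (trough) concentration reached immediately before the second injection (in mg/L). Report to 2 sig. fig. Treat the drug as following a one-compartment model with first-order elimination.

C₀ per dose = Dose / Vd = 1490 / 72.7 = 20.50 mg/L
k = ln2 / t½ = 0.693147 / 24.1 = 0.02876 h⁻¹
Fraction remaining after one interval: r = e^(−kτ) = e^(−0.02876 × 38.2) = 0.3333
Before dose 2, 1 dose has been given (aged 1τ).
C_trough = C₀ × r = 20.50 × 0.3333 = 6.833 mg/L

6.8 mg/L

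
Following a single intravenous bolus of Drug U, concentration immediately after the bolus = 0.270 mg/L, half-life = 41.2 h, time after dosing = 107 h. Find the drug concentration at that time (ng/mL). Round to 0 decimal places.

45 ng/mL

k = ln2 / t½ = 0.693147 / 41.2 = 0.01682 h⁻¹
C = C₀ · e^(−k·t) = 0.2700 × e^(−0.01682 × 107)
  = 0.2700 × 0.1653 = 0.04463 mg/L
Convert: 0.04463 mg/L × 1000 = 44.63 ng/mL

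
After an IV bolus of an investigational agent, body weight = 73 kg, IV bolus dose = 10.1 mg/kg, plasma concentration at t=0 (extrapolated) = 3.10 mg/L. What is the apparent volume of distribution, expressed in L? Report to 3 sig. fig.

Dose = 10.1 × 73 = 737.3 mg
Vd = Dose / C₀ = 737.3 / 3.10 = 237.8 L

238 L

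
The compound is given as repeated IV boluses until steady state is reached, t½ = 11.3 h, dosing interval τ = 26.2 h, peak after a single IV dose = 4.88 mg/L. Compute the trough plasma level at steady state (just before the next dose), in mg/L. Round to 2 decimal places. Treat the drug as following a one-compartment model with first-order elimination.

k = ln2 / t½ = 0.693147 / 11.3 = 0.06134 h⁻¹
e^(−kτ) = e^(−0.06134 × 26.2) = 0.2005
Accumulation ratio R = 1 / (1 − e^(−kτ)) = 1 / (1 − 0.2005) = 1.251
Steady-state trough = C₀ × R × e^(−kτ) = 4.88 × 1.251 × 0.2005 = 1.224 mg/L

1.22 mg/L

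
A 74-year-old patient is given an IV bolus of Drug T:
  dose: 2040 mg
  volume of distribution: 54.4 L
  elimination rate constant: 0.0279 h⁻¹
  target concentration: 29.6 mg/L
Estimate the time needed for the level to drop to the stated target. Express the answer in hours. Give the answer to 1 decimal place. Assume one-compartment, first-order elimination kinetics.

8.5 h

C₀ = Dose / Vd = 2040 / 54.4 = 37.50 mg/L
t = ln(C₀ / C) / k = ln(37.50 / 29.6) / 0.02790
  = ln(1.267) / 0.02790 = 0.2367 / 0.02790 = 8.484 h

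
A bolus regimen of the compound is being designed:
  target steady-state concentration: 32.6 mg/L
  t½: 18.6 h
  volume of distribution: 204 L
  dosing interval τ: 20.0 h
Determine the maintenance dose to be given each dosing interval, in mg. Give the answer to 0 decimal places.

k = ln2 / t½ = 0.693147 / 18.6 = 0.03727 h⁻¹
CL = k × Vd = 0.03727 × 204 = 7.603 L/h
At steady state, Dose/τ = Css × CL.
Dose = Css × CL × τ = 32.6 × 7.603 × 20.0 = 4957 mg

4957 mg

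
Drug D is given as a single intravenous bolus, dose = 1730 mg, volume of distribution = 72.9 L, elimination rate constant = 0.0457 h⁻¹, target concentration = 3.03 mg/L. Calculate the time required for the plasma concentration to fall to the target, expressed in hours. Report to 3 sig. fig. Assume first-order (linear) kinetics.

C₀ = Dose / Vd = 1730 / 72.9 = 23.73 mg/L
t = ln(C₀ / C) / k = ln(23.73 / 3.03) / 0.04570
  = ln(7.832) / 0.04570 = 2.058 / 0.04570 = 45.03 h

45.0 h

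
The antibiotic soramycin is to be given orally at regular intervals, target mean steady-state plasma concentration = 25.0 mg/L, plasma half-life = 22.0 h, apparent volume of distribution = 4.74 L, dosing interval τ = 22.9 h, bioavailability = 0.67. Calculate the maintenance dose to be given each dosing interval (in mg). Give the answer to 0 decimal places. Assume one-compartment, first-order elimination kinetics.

k = ln2 / t½ = 0.693147 / 22.0 = 0.03151 h⁻¹
CL = k × Vd = 0.03151 × 4.74 = 0.1494 L/h
At steady state, F × (Dose/τ) = Css × CL.
Dose = Css × CL × τ / F = 25.0 × 0.1494 × 22.9 / 0.67 = 127.7 mg

128 mg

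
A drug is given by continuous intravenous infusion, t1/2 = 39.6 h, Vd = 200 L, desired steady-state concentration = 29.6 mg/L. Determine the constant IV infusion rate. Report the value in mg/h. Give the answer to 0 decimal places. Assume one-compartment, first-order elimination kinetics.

104 mg/h

k = ln2 / t½ = 0.693147 / 39.6 = 0.01750 h⁻¹
CL = k × Vd = 0.01750 × 200 = 3.500 L/h
At steady state, infusion rate R₀ = Css × CL = 29.6 × 3.500 = 103.6 mg/h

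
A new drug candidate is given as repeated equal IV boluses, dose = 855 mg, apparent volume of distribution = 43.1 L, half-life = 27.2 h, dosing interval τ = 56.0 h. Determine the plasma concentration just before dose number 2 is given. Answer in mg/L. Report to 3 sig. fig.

C₀ per dose = Dose / Vd = 855 / 43.1 = 19.84 mg/L
k = ln2 / t½ = 0.693147 / 27.2 = 0.02548 h⁻¹
Fraction remaining after one interval: r = e^(−kτ) = e^(−0.02548 × 56.0) = 0.2401
Before dose 2, 1 dose has been given (aged 1τ).
C_trough = C₀ × r = 19.84 × 0.2401 = 4.764 mg/L

4.76 mg/L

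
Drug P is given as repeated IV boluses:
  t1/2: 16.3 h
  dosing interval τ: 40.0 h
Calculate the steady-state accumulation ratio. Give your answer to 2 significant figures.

k = ln2 / t½ = 0.693147 / 16.3 = 0.04252 h⁻¹
e^(−kτ) = e^(−0.04252 × 40.0) = 0.1825
Accumulation ratio R = 1 / (1 − e^(−kτ)) = 1 / (1 − 0.1825) = 1.223

1.2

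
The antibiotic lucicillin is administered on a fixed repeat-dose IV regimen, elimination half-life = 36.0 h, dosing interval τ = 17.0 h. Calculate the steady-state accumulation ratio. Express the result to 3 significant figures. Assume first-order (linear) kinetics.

3.58

k = ln2 / t½ = 0.693147 / 36.0 = 0.01925 h⁻¹
e^(−kτ) = e^(−0.01925 × 17.0) = 0.7209
Accumulation ratio R = 1 / (1 − e^(−kτ)) = 1 / (1 − 0.7209) = 3.583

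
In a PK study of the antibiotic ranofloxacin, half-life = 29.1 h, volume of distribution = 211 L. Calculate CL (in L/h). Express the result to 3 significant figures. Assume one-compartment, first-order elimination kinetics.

5.03 L/h

k = ln2 / t½ = 0.693147 / 29.1 = 0.02382 h⁻¹
CL = k × Vd = 0.02382 × 211 = 5.026 L/h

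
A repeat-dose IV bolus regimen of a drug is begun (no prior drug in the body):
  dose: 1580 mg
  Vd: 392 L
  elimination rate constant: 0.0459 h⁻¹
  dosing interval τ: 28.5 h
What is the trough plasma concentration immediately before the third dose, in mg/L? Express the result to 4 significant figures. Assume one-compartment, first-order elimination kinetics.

1.384 mg/L

C₀ per dose = Dose / Vd = 1580 / 392 = 4.031 mg/L
Fraction remaining after one interval: r = e^(−kτ) = e^(−0.04590 × 28.5) = 0.2703
Before dose 3, 2 doses have been given (aged 1τ, 2τ).
C_trough = C₀ × (r + r²) = 4.031 × (0.2703 + 0.07306) = 1.384 mg/L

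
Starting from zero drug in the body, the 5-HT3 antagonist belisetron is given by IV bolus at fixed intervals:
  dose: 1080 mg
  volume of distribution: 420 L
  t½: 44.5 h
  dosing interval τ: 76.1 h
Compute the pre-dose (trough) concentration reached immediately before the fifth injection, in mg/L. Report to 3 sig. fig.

1.12 mg/L

C₀ per dose = Dose / Vd = 1080 / 420 = 2.571 mg/L
k = ln2 / t½ = 0.693147 / 44.5 = 0.01558 h⁻¹
Fraction remaining after one interval: r = e^(−kτ) = e^(−0.01558 × 76.1) = 0.3056
Before dose 5, 4 doses have been given (aged 1τ, 2τ, 3τ, 4τ).
C_trough = C₀ × (r + r² + … + r^4) = C₀ × r(1−r^4)/(1−r)
        = 2.571 × 0.3056 × (1 − 0.008722) / (1 − 0.3056) = 1.122 mg/L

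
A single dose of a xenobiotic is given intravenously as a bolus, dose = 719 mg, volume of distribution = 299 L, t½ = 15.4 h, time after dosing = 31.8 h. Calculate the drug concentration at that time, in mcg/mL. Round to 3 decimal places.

0.575 mcg/mL

C₀ = Dose / Vd = 719.0 / 299 = 2.405 mg/L
k = ln2 / t½ = 0.693147 / 15.4 = 0.04501 h⁻¹
C = C₀ · e^(−k·t) = 2.405 × e^(−0.04501 × 31.8)
  = 2.405 × 0.2390 = 0.5748 mg/L
(0.5748 mg/L = 0.5748 mcg/mL)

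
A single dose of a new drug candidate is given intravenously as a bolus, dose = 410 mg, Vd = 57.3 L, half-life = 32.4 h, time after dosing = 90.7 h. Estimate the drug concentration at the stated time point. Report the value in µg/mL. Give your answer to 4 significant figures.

1.028 µg/mL

C₀ = Dose / Vd = 410.0 / 57.3 = 7.155 mg/L
k = ln2 / t½ = 0.693147 / 32.4 = 0.02139 h⁻¹
C = C₀ · e^(−k·t) = 7.155 × e^(−0.02139 × 90.7)
  = 7.155 × 0.1437 = 1.028 mg/L
(1.028 mg/L = 1.028 µg/mL)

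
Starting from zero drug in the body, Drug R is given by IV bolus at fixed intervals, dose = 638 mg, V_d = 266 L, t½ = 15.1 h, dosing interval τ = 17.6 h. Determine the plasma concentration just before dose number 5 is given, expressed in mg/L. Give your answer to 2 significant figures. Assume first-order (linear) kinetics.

1.9 mg/L

C₀ per dose = Dose / Vd = 638 / 266 = 2.398 mg/L
k = ln2 / t½ = 0.693147 / 15.1 = 0.04590 h⁻¹
Fraction remaining after one interval: r = e^(−kτ) = e^(−0.04590 × 17.6) = 0.4458
Before dose 5, 4 doses have been given (aged 1τ, 2τ, 3τ, 4τ).
C_trough = C₀ × (r + r² + … + r^4) = C₀ × r(1−r^4)/(1−r)
        = 2.398 × 0.4458 × (1 − 0.03950) / (1 − 0.4458) = 1.853 mg/L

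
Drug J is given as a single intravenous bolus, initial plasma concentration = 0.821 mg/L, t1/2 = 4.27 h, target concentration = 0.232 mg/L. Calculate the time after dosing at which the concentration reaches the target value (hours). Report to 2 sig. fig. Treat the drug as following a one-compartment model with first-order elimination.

7.8 h

k = ln2 / t½ = 0.693147 / 4.27 = 0.1623 h⁻¹
t = ln(C₀ / C) / k = ln(0.8210 / 0.232) / 0.1623
  = ln(3.539) / 0.1623 = 1.264 / 0.1623 = 7.788 h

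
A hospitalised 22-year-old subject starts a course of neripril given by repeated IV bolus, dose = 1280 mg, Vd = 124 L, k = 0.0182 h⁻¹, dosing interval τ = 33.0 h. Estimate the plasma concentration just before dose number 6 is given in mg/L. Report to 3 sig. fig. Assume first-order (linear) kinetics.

11.9 mg/L

C₀ per dose = Dose / Vd = 1280 / 124 = 10.32 mg/L
Fraction remaining after one interval: r = e^(−kτ) = e^(−0.01820 × 33.0) = 0.5485
Before dose 6, 5 doses have been given (aged 1τ, 2τ, 3τ, 4τ, 5τ).
C_trough = C₀ × (r + r² + … + r^5) = C₀ × r(1−r^5)/(1−r)
        = 10.32 × 0.5485 × (1 − 0.04965) / (1 − 0.5485) = 11.91 mg/L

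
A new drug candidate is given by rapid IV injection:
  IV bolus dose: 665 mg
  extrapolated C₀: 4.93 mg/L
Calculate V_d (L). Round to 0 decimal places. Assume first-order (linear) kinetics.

135 L

Vd = Dose / C₀ = 665.0 / 4.93 = 134.9 L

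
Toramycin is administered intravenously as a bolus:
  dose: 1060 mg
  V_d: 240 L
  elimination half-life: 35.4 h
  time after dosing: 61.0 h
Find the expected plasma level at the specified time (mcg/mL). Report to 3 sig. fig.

C₀ = Dose / Vd = 1060 / 240 = 4.417 mg/L
k = ln2 / t½ = 0.693147 / 35.4 = 0.01958 h⁻¹
C = C₀ · e^(−k·t) = 4.417 × e^(−0.01958 × 61.0)
  = 4.417 × 0.3029 = 1.338 mg/L
(1.338 mg/L = 1.338 mcg/mL)

1.34 mcg/mL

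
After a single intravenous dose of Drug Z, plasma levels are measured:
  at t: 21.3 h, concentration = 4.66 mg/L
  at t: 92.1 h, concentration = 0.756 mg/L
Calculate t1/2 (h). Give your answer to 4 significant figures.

26.98 h

k = ln(C₁/C₂) / (t₂ − t₁) = ln(4.66/0.756) / (92.1 − 21.3)
  = 1.819 / 70.80 = 0.02569 h⁻¹
t½ = ln2 / k = 0.693147 / 0.02569 = 26.98 h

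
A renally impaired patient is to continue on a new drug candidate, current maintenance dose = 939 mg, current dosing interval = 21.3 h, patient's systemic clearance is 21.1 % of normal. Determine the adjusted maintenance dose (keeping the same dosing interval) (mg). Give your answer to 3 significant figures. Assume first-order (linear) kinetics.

To keep the same average steady-state level, dosing rate must scale with clearance.
CL ratio = 21.1 / 100 = 0.2110
New dose (same interval) = 939 × 0.2110 = 198.1 mg

198 mg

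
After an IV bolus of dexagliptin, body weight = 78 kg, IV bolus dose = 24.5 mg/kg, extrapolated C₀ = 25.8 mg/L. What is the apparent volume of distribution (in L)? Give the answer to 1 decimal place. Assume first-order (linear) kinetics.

74.1 L

Dose = 24.5 × 78 = 1911 mg
Vd = Dose / C₀ = 1911 / 25.8 = 74.07 L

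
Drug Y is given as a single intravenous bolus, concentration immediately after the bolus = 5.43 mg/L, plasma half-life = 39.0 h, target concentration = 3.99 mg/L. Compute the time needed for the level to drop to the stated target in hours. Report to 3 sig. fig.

17.3 h

k = ln2 / t½ = 0.693147 / 39.0 = 0.01777 h⁻¹
t = ln(C₀ / C) / k = ln(5.430 / 3.99) / 0.01777
  = ln(1.361) / 0.01777 = 0.3082 / 0.01777 = 17.34 h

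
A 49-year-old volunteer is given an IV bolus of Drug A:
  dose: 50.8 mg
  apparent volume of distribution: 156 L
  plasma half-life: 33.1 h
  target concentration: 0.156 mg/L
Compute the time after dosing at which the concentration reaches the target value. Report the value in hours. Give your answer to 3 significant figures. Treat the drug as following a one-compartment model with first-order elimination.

35.1 h

C₀ = Dose / Vd = 50.80 / 156 = 0.3256 mg/L
k = ln2 / t½ = 0.693147 / 33.1 = 0.02094 h⁻¹
t = ln(C₀ / C) / k = ln(0.3256 / 0.156) / 0.02094
  = ln(2.087) / 0.02094 = 0.7357 / 0.02094 = 35.13 h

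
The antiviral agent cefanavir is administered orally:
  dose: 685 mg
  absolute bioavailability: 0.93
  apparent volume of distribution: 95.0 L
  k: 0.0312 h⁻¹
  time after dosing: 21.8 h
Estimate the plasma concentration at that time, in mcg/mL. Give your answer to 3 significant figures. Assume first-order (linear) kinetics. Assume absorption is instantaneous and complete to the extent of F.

Amount reaching circulation = F × Dose = 0.93 × 685.0 = 637.1 mg
C₀ = F·Dose / Vd = 637.1 / 95.0 = 6.706 mg/L
C = C₀ · e^(−k·t) = 6.706 × e^(−0.03120 × 21.8)
  = 6.706 × 0.5065 = 3.397 mg/L
(3.397 mg/L = 3.397 mcg/mL)

3.40 mcg/mL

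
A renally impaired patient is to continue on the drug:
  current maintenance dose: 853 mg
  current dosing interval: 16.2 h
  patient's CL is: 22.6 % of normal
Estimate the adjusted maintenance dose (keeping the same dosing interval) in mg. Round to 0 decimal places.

193 mg

To keep the same average steady-state level, dosing rate must scale with clearance.
CL ratio = 22.6 / 100 = 0.2260
New dose (same interval) = 853 × 0.2260 = 192.8 mg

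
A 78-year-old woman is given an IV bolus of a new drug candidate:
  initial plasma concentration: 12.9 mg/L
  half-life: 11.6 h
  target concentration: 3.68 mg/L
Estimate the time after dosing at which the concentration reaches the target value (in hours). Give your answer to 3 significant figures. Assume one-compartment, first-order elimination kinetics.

21.0 h

k = ln2 / t½ = 0.693147 / 11.6 = 0.05975 h⁻¹
t = ln(C₀ / C) / k = ln(12.90 / 3.68) / 0.05975
  = ln(3.505) / 0.05975 = 1.254 / 0.05975 = 20.99 h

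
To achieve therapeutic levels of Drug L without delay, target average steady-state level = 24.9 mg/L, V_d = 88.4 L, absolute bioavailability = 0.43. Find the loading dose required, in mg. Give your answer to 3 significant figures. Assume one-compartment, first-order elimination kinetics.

5120 mg

LD = Css × Vd / F = 24.9 × 88.4 / 0.43 = 5119 mg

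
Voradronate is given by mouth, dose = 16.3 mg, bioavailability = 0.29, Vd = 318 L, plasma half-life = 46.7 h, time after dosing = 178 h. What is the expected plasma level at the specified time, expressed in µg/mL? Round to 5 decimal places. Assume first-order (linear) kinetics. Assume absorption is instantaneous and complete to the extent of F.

Amount reaching circulation = F × Dose = 0.29 × 16.30 = 4.727 mg
C₀ = F·Dose / Vd = 4.727 / 318 = 0.01486 mg/L
k = ln2 / t½ = 0.693147 / 46.7 = 0.01484 h⁻¹
C = C₀ · e^(−k·t) = 0.01486 × e^(−0.01484 × 178)
  = 0.01486 × 0.07125 = 0.001059 mg/L
(0.001059 mg/L = 0.001059 µg/mL)

0.00106 µg/mL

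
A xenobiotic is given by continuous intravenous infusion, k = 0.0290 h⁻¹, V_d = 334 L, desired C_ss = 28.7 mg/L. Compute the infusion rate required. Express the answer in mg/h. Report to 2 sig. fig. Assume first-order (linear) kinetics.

CL = k × Vd = 0.02900 × 334 = 9.686 L/h
At steady state, infusion rate R₀ = Css × CL = 28.7 × 9.686 = 278.0 mg/h

280 mg/h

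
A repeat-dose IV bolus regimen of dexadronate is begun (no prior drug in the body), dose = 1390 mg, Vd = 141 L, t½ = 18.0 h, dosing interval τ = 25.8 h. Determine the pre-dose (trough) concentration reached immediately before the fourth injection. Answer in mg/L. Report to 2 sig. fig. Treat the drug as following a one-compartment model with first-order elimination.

5.5 mg/L

C₀ per dose = Dose / Vd = 1390 / 141 = 9.858 mg/L
k = ln2 / t½ = 0.693147 / 18.0 = 0.03851 h⁻¹
Fraction remaining after one interval: r = e^(−kτ) = e^(−0.03851 × 25.8) = 0.3703
Before dose 4, 3 doses have been given (aged 1τ, 2τ, 3τ).
C_trough = C₀ × (r + r² + … + r^3) = C₀ × r(1−r^3)/(1−r)
        = 9.858 × 0.3703 × (1 − 0.05078) / (1 − 0.3703) = 5.503 mg/L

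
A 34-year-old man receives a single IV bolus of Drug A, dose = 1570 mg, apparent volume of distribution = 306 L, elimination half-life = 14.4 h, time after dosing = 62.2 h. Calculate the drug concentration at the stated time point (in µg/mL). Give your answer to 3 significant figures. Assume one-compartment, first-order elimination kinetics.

0.257 µg/mL

C₀ = Dose / Vd = 1570 / 306 = 5.131 mg/L
k = ln2 / t½ = 0.693147 / 14.4 = 0.04814 h⁻¹
C = C₀ · e^(−k·t) = 5.131 × e^(−0.04814 × 62.2)
  = 5.131 × 0.05007 = 0.2569 mg/L
(0.2569 mg/L = 0.2569 µg/mL)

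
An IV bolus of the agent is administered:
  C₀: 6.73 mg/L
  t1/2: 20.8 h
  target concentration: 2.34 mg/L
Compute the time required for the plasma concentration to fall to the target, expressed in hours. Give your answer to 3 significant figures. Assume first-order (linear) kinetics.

k = ln2 / t½ = 0.693147 / 20.8 = 0.03332 h⁻¹
t = ln(C₀ / C) / k = ln(6.730 / 2.34) / 0.03332
  = ln(2.876) / 0.03332 = 1.056 / 0.03332 = 31.69 h

31.7 h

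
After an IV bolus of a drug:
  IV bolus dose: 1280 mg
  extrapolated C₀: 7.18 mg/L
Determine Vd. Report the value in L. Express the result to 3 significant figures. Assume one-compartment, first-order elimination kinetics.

Vd = Dose / C₀ = 1280 / 7.18 = 178.3 L

178 L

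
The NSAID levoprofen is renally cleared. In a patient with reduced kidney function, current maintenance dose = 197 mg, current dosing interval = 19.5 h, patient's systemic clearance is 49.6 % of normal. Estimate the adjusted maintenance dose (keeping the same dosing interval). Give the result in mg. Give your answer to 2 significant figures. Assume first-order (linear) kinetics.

To keep the same average steady-state level, dosing rate must scale with clearance.
CL ratio = 49.6 / 100 = 0.4960
New dose (same interval) = 197 × 0.4960 = 97.71 mg

98 mg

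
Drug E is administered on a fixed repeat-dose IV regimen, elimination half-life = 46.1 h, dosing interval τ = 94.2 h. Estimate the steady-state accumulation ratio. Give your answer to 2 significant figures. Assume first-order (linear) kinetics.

1.3

k = ln2 / t½ = 0.693147 / 46.1 = 0.01504 h⁻¹
e^(−kτ) = e^(−0.01504 × 94.2) = 0.2425
Accumulation ratio R = 1 / (1 − e^(−kτ)) = 1 / (1 − 0.2425) = 1.320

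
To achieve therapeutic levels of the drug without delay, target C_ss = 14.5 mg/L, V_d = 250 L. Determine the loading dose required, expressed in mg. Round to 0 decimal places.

3625 mg

LD = Css × Vd = 14.5 × 250 = 3625 mg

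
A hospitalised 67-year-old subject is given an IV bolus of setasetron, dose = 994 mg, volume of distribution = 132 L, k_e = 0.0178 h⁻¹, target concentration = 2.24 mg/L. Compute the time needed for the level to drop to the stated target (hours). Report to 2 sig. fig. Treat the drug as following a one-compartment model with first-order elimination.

68 h

C₀ = Dose / Vd = 994.0 / 132 = 7.530 mg/L
t = ln(C₀ / C) / k = ln(7.530 / 2.24) / 0.01780
  = ln(3.362) / 0.01780 = 1.213 / 0.01780 = 68.15 h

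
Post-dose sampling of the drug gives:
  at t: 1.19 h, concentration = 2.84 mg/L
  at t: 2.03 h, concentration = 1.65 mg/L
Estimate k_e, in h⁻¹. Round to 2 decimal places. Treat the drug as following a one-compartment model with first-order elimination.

k = ln(C₁/C₂) / (t₂ − t₁) = ln(2.84/1.65) / (2.03 − 1.19)
  = 0.5430 / 0.8400 = 0.6464 h⁻¹

0.65 h⁻¹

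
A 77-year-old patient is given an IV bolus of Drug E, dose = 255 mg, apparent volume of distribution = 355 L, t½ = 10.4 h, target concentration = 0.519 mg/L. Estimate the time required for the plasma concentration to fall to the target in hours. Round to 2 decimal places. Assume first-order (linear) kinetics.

4.88 h

C₀ = Dose / Vd = 255.0 / 355 = 0.7183 mg/L
k = ln2 / t½ = 0.693147 / 10.4 = 0.06665 h⁻¹
t = ln(C₀ / C) / k = ln(0.7183 / 0.519) / 0.06665
  = ln(1.384) / 0.06665 = 0.3250 / 0.06665 = 4.876 h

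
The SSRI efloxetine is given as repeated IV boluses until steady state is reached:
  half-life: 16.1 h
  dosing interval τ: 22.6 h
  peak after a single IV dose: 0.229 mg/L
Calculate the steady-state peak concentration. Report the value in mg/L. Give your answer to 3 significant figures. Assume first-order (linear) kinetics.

0.368 mg/L

k = ln2 / t½ = 0.693147 / 16.1 = 0.04305 h⁻¹
e^(−kτ) = e^(−0.04305 × 22.6) = 0.3780
Accumulation ratio R = 1 / (1 − e^(−kτ)) = 1 / (1 − 0.3780) = 1.608
Steady-state peak = C₀ × R = 0.229 × 1.608 = 0.3682 mg/L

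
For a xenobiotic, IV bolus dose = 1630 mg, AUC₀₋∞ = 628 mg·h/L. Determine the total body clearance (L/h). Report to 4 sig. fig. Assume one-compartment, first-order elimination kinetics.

2.596 L/h

CL = Dose / AUC = 1630 / 628 = 2.596 L/h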